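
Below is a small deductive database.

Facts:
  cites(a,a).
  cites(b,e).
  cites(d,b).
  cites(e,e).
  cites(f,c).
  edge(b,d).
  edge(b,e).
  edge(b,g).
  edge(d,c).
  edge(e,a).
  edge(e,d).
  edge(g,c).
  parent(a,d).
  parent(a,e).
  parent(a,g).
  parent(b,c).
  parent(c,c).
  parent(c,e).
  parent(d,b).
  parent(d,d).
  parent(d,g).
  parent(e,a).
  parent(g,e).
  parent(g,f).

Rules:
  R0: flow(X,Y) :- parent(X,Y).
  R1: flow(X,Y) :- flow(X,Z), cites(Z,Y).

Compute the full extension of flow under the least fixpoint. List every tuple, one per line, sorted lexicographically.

flow(a,b)
flow(a,d)
flow(a,e)
flow(a,g)
flow(b,c)
flow(c,c)
flow(c,e)
flow(d,b)
flow(d,d)
flow(d,e)
flow(d,g)
flow(e,a)
flow(g,c)
flow(g,e)
flow(g,f)

round 1: derive flow(a,d) via R0 from parent(a,d)
round 1: derive flow(a,e) via R0 from parent(a,e)
round 1: derive flow(a,g) via R0 from parent(a,g)
round 1: derive flow(b,c) via R0 from parent(b,c)
round 1: derive flow(c,c) via R0 from parent(c,c)
round 1: derive flow(c,e) via R0 from parent(c,e)
round 1: derive flow(d,b) via R0 from parent(d,b)
round 1: derive flow(d,d) via R0 from parent(d,d)
round 1: derive flow(d,g) via R0 from parent(d,g)
round 1: derive flow(e,a) via R0 from parent(e,a)
round 1: derive flow(g,e) via R0 from parent(g,e)
round 1: derive flow(g,f) via R0 from parent(g,f)
round 2: derive flow(a,b) via R1 from flow(a,d), cites(d,b)
round 2: derive flow(d,e) via R1 from flow(d,b), cites(b,e)
round 2: derive flow(g,c) via R1 from flow(g,f), cites(f,c)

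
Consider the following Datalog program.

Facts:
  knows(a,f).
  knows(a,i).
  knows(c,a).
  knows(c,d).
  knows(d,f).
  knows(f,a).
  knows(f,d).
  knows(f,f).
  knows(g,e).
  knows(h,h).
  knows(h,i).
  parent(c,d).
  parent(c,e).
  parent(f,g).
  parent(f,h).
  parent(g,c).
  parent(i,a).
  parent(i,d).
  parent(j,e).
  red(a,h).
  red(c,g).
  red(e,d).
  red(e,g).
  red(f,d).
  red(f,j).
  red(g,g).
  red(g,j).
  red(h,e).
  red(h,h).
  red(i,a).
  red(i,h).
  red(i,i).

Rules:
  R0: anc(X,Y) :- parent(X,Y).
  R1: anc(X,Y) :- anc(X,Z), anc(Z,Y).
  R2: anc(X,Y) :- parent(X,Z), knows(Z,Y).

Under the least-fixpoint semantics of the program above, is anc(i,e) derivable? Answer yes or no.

yes

round 1: derive anc(c,d) via R0 from parent(c,d)
round 1: derive anc(c,e) via R0 from parent(c,e)
round 1: derive anc(f,g) via R0 from parent(f,g)
round 1: derive anc(f,h) via R0 from parent(f,h)
round 1: derive anc(g,c) via R0 from parent(g,c)
round 1: derive anc(i,a) via R0 from parent(i,a)
round 1: derive anc(i,d) via R0 from parent(i,d)
round 1: derive anc(j,e) via R0 from parent(j,e)
round 1: derive anc(c,f) via R2 from parent(c,d), knows(d,f)
round 1: derive anc(f,e) via R2 from parent(f,g), knows(g,e)
round 1: derive anc(f,i) via R2 from parent(f,h), knows(h,i)
round 1: derive anc(g,a) via R2 from parent(g,c), knows(c,a)
round 1: derive anc(g,d) via R2 from parent(g,c), knows(c,d)
round 1: derive anc(i,f) via R2 from parent(i,a), knows(a,f)
round 1: derive anc(i,i) via R2 from parent(i,a), knows(a,i)
round 2: derive anc(c,g) via R1 from anc(c,f), anc(f,g)
round 2: derive anc(c,h) via R1 from anc(c,f), anc(f,h)
round 2: derive anc(c,i) via R1 from anc(c,f), anc(f,i)
round 2: derive anc(f,a) via R1 from anc(f,g), anc(g,a)
round 2: derive anc(f,c) via R1 from anc(f,g), anc(g,c)
round 2: derive anc(f,d) via R1 from anc(f,g), anc(g,d)
round 2: derive anc(f,f) via R1 from anc(f,i), anc(i,f)
round 2: derive anc(g,e) via R1 from anc(g,c), anc(c,e)
round 2: derive anc(g,f) via R1 from anc(g,c), anc(c,f)
round 2: derive anc(i,e) via R1 from anc(i,f), anc(f,e)
round 2: derive anc(i,g) via R1 from anc(i,f), anc(f,g)
round 2: derive anc(i,h) via R1 from anc(i,f), anc(f,h)
round 3: derive anc(c,a) via R1 from anc(c,f), anc(f,a)
round 3: derive anc(c,c) via R1 from anc(c,f), anc(f,c)
round 3: derive anc(g,g) via R1 from anc(g,c), anc(c,g)
round 3: derive anc(g,h) via R1 from anc(g,c), anc(c,h)
round 3: derive anc(g,i) via R1 from anc(g,c), anc(c,i)
round 3: derive anc(i,c) via R1 from anc(i,f), anc(f,c)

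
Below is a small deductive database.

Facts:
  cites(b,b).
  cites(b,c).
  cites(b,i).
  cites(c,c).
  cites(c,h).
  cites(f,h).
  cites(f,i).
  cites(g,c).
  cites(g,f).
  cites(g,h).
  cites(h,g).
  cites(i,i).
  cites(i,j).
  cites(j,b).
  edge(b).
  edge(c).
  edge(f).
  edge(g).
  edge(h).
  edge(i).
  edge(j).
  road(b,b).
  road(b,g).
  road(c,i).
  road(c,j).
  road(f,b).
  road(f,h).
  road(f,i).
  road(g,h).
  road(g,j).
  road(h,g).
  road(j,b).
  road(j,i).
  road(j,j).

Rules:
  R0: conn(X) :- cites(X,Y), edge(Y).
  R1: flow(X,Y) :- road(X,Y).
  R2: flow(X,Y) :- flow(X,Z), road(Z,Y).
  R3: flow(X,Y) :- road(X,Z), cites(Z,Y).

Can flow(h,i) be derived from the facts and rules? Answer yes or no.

yes

round 1: derive flow(b,b) via R1 from road(b,b)
round 1: derive flow(b,g) via R1 from road(b,g)
round 1: derive flow(c,i) via R1 from road(c,i)
round 1: derive flow(c,j) via R1 from road(c,j)
round 1: derive flow(f,b) via R1 from road(f,b)
round 1: derive flow(f,h) via R1 from road(f,h)
round 1: derive flow(f,i) via R1 from road(f,i)
round 1: derive flow(g,h) via R1 from road(g,h)
round 1: derive flow(g,j) via R1 from road(g,j)
round 1: derive flow(h,g) via R1 from road(h,g)
round 1: derive flow(j,b) via R1 from road(j,b)
round 1: derive flow(j,i) via R1 from road(j,i)
round 1: derive flow(j,j) via R1 from road(j,j)
round 1: derive flow(b,c) via R3 from road(b,b), cites(b,c)
round 1: derive flow(b,f) via R3 from road(b,g), cites(g,f)
round 1: derive flow(b,h) via R3 from road(b,g), cites(g,h)
round 1: derive flow(b,i) via R3 from road(b,b), cites(b,i)
round 1: derive flow(c,b) via R3 from road(c,j), cites(j,b)
round 1: derive flow(f,c) via R3 from road(f,b), cites(b,c)
round 1: derive flow(f,g) via R3 from road(f,h), cites(h,g)
round 1: derive flow(f,j) via R3 from road(f,i), cites(i,j)
round 1: derive flow(g,b) via R3 from road(g,j), cites(j,b)
round 1: derive flow(g,g) via R3 from road(g,h), cites(h,g)
round 1: derive flow(h,c) via R3 from road(h,g), cites(g,c)
round 1: derive flow(h,f) via R3 from road(h,g), cites(g,f)
round 1: derive flow(h,h) via R3 from road(h,g), cites(g,h)
round 1: derive flow(j,c) via R3 from road(j,b), cites(b,c)
round 2: derive flow(b,j) via R2 from flow(b,c), road(c,j)
round 2: derive flow(c,g) via R2 from flow(c,b), road(b,g)
round 2: derive flow(g,i) via R2 from flow(g,j), road(j,i)
round 2: derive flow(h,b) via R2 from flow(h,f), road(f,b)
round 2: derive flow(h,i) via R2 from flow(h,c), road(c,i)
round 2: derive flow(h,j) via R2 from flow(h,c), road(c,j)
round 2: derive flow(j,g) via R2 from flow(j,b), road(b,g)
round 3: derive flow(c,h) via R2 from flow(c,g), road(g,h)
round 3: derive flow(j,h) via R2 from flow(j,g), road(g,h)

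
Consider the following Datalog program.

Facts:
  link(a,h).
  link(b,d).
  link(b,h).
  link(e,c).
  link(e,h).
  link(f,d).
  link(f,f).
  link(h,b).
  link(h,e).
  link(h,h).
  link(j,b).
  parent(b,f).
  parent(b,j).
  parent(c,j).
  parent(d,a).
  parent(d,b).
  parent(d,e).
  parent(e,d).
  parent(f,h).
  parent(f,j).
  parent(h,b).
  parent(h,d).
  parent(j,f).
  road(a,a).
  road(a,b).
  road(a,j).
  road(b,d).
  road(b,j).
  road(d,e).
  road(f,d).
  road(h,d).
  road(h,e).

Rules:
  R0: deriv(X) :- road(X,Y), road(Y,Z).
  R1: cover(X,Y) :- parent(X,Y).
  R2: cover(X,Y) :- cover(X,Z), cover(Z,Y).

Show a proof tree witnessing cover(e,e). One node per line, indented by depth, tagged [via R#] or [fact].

cover(e,e)  [via R2]
  cover(e,d)  [via R1]
    parent(e,d)  [fact]
  cover(d,e)  [via R1]
    parent(d,e)  [fact]

round 1: derive cover(b,f) via R1 from parent(b,f)
round 1: derive cover(b,j) via R1 from parent(b,j)
round 1: derive cover(c,j) via R1 from parent(c,j)
round 1: derive cover(d,a) via R1 from parent(d,a)
round 1: derive cover(d,b) via R1 from parent(d,b)
round 1: derive cover(d,e) via R1 from parent(d,e)
round 1: derive cover(e,d) via R1 from parent(e,d)
round 1: derive cover(f,h) via R1 from parent(f,h)
round 1: derive cover(f,j) via R1 from parent(f,j)
round 1: derive cover(h,b) via R1 from parent(h,b)
round 1: derive cover(h,d) via R1 from parent(h,d)
round 1: derive cover(j,f) via R1 from parent(j,f)
round 2: derive cover(b,h) via R2 from cover(b,f), cover(f,h)
round 2: derive cover(c,f) via R2 from cover(c,j), cover(j,f)
round 2: derive cover(d,d) via R2 from cover(d,e), cover(e,d)
round 2: derive cover(d,f) via R2 from cover(d,b), cover(b,f)
round 2: derive cover(d,j) via R2 from cover(d,b), cover(b,j)
round 2: derive cover(e,a) via R2 from cover(e,d), cover(d,a)
round 2: derive cover(e,b) via R2 from cover(e,d), cover(d,b)
round 2: derive cover(e,e) via R2 from cover(e,d), cover(d,e)
round 2: derive cover(f,b) via R2 from cover(f,h), cover(h,b)
round 2: derive cover(f,d) via R2 from cover(f,h), cover(h,d)
round 2: derive cover(f,f) via R2 from cover(f,j), cover(j,f)
round 2: derive cover(h,a) via R2 from cover(h,d), cover(d,a)
round 2: derive cover(h,e) via R2 from cover(h,d), cover(d,e)
round 2: derive cover(h,f) via R2 from cover(h,b), cover(b,f)
round 2: derive cover(h,j) via R2 from cover(h,b), cover(b,j)
round 2: derive cover(j,h) via R2 from cover(j,f), cover(f,h)
round 2: derive cover(j,j) via R2 from cover(j,f), cover(f,j)
round 3: derive cover(b,a) via R2 from cover(b,h), cover(h,a)
round 3: derive cover(b,b) via R2 from cover(b,f), cover(f,b)
round 3: derive cover(b,d) via R2 from cover(b,f), cover(f,d)
round 3: derive cover(b,e) via R2 from cover(b,h), cover(h,e)
round 3: derive cover(c,b) via R2 from cover(c,f), cover(f,b)
round 3: derive cover(c,d) via R2 from cover(c,f), cover(f,d)
round 3: derive cover(c,h) via R2 from cover(c,f), cover(f,h)
round 3: derive cover(d,h) via R2 from cover(d,b), cover(b,h)
round 3: derive cover(e,f) via R2 from cover(e,b), cover(b,f)
round 3: derive cover(e,h) via R2 from cover(e,b), cover(b,h)
round 3: derive cover(e,j) via R2 from cover(e,b), cover(b,j)
round 3: derive cover(f,a) via R2 from cover(f,d), cover(d,a)
round 3: derive cover(f,e) via R2 from cover(f,d), cover(d,e)
round 3: derive cover(h,h) via R2 from cover(h,b), cover(b,h)
round 3: derive cover(j,a) via R2 from cover(j,h), cover(h,a)
round 3: derive cover(j,b) via R2 from cover(j,f), cover(f,b)
round 3: derive cover(j,d) via R2 from cover(j,f), cover(f,d)
round 3: derive cover(j,e) via R2 from cover(j,h), cover(h,e)
round 4: derive cover(c,a) via R2 from cover(c,b), cover(b,a)
round 4: derive cover(c,e) via R2 from cover(c,b), cover(b,e)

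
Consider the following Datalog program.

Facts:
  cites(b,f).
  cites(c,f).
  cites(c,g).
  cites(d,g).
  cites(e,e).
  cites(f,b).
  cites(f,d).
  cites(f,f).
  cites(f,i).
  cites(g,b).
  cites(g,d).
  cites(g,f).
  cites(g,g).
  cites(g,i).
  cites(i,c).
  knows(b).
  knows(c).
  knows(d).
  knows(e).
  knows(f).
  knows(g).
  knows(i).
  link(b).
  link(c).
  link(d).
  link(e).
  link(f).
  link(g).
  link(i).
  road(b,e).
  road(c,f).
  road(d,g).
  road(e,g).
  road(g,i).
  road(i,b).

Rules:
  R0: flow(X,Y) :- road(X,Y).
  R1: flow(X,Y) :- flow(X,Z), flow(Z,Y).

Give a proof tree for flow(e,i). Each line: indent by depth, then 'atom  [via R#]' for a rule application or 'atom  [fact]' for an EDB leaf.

round 1: derive flow(b,e) via R0 from road(b,e)
round 1: derive flow(c,f) via R0 from road(c,f)
round 1: derive flow(d,g) via R0 from road(d,g)
round 1: derive flow(e,g) via R0 from road(e,g)
round 1: derive flow(g,i) via R0 from road(g,i)
round 1: derive flow(i,b) via R0 from road(i,b)
round 2: derive flow(b,g) via R1 from flow(b,e), flow(e,g)
round 2: derive flow(d,i) via R1 from flow(d,g), flow(g,i)
round 2: derive flow(e,i) via R1 from flow(e,g), flow(g,i)
round 2: derive flow(g,b) via R1 from flow(g,i), flow(i,b)
round 2: derive flow(i,e) via R1 from flow(i,b), flow(b,e)
round 3: derive flow(b,b) via R1 from flow(b,g), flow(g,b)
round 3: derive flow(b,i) via R1 from flow(b,e), flow(e,i)
round 3: derive flow(d,b) via R1 from flow(d,g), flow(g,b)
round 3: derive flow(d,e) via R1 from flow(d,i), flow(i,e)
round 3: derive flow(e,b) via R1 from flow(e,g), flow(g,b)
round 3: derive flow(e,e) via R1 from flow(e,i), flow(i,e)
round 3: derive flow(g,e) via R1 from flow(g,b), flow(b,e)
round 3: derive flow(g,g) via R1 from flow(g,b), flow(b,g)
round 3: derive flow(i,g) via R1 from flow(i,b), flow(b,g)
round 3: derive flow(i,i) via R1 from flow(i,e), flow(e,i)

flow(e,i)  [via R1]
  flow(e,g)  [via R0]
    road(e,g)  [fact]
  flow(g,i)  [via R0]
    road(g,i)  [fact]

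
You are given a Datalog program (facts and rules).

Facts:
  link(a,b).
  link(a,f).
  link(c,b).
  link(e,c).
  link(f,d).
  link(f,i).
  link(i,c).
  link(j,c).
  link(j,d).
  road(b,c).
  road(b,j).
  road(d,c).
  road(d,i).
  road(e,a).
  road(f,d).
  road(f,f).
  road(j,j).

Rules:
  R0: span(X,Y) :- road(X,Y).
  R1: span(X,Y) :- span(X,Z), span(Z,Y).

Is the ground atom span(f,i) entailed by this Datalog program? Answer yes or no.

round 1: derive span(b,c) via R0 from road(b,c)
round 1: derive span(b,j) via R0 from road(b,j)
round 1: derive span(d,c) via R0 from road(d,c)
round 1: derive span(d,i) via R0 from road(d,i)
round 1: derive span(e,a) via R0 from road(e,a)
round 1: derive span(f,d) via R0 from road(f,d)
round 1: derive span(f,f) via R0 from road(f,f)
round 1: derive span(j,j) via R0 from road(j,j)
round 2: derive span(f,c) via R1 from span(f,d), span(d,c)
round 2: derive span(f,i) via R1 from span(f,d), span(d,i)

yes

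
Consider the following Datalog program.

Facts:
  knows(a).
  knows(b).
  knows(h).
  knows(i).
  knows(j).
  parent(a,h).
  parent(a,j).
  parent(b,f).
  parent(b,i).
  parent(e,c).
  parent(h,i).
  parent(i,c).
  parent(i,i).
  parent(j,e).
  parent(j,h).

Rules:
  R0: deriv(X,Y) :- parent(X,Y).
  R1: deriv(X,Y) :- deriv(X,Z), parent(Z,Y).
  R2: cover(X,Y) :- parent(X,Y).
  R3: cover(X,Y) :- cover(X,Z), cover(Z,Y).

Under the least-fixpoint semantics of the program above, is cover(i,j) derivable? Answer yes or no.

no

round 1: derive cover(a,h) via R2 from parent(a,h)
round 1: derive cover(a,j) via R2 from parent(a,j)
round 1: derive cover(b,f) via R2 from parent(b,f)
round 1: derive cover(b,i) via R2 from parent(b,i)
round 1: derive cover(e,c) via R2 from parent(e,c)
round 1: derive cover(h,i) via R2 from parent(h,i)
round 1: derive cover(i,c) via R2 from parent(i,c)
round 1: derive cover(i,i) via R2 from parent(i,i)
round 1: derive cover(j,e) via R2 from parent(j,e)
round 1: derive cover(j,h) via R2 from parent(j,h)
round 2: derive cover(a,e) via R3 from cover(a,j), cover(j,e)
round 2: derive cover(a,i) via R3 from cover(a,h), cover(h,i)
round 2: derive cover(b,c) via R3 from cover(b,i), cover(i,c)
round 2: derive cover(h,c) via R3 from cover(h,i), cover(i,c)
round 2: derive cover(j,c) via R3 from cover(j,e), cover(e,c)
round 2: derive cover(j,i) via R3 from cover(j,h), cover(h,i)
round 3: derive cover(a,c) via R3 from cover(a,e), cover(e,c)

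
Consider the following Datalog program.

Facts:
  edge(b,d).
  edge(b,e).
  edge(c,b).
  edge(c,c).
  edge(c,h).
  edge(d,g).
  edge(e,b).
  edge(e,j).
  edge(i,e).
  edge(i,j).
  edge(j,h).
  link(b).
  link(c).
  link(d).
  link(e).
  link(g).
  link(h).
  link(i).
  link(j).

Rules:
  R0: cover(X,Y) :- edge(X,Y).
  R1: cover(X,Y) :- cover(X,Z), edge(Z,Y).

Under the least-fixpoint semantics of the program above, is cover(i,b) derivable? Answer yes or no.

yes

round 1: derive cover(b,d) via R0 from edge(b,d)
round 1: derive cover(b,e) via R0 from edge(b,e)
round 1: derive cover(c,b) via R0 from edge(c,b)
round 1: derive cover(c,c) via R0 from edge(c,c)
round 1: derive cover(c,h) via R0 from edge(c,h)
round 1: derive cover(d,g) via R0 from edge(d,g)
round 1: derive cover(e,b) via R0 from edge(e,b)
round 1: derive cover(e,j) via R0 from edge(e,j)
round 1: derive cover(i,e) via R0 from edge(i,e)
round 1: derive cover(i,j) via R0 from edge(i,j)
round 1: derive cover(j,h) via R0 from edge(j,h)
round 2: derive cover(b,b) via R1 from cover(b,e), edge(e,b)
round 2: derive cover(b,g) via R1 from cover(b,d), edge(d,g)
round 2: derive cover(b,j) via R1 from cover(b,e), edge(e,j)
round 2: derive cover(c,d) via R1 from cover(c,b), edge(b,d)
round 2: derive cover(c,e) via R1 from cover(c,b), edge(b,e)
round 2: derive cover(e,d) via R1 from cover(e,b), edge(b,d)
round 2: derive cover(e,e) via R1 from cover(e,b), edge(b,e)
round 2: derive cover(e,h) via R1 from cover(e,j), edge(j,h)
round 2: derive cover(i,b) via R1 from cover(i,e), edge(e,b)
round 2: derive cover(i,h) via R1 from cover(i,j), edge(j,h)
round 3: derive cover(b,h) via R1 from cover(b,j), edge(j,h)
round 3: derive cover(c,g) via R1 from cover(c,d), edge(d,g)
round 3: derive cover(c,j) via R1 from cover(c,e), edge(e,j)
round 3: derive cover(e,g) via R1 from cover(e,d), edge(d,g)
round 3: derive cover(i,d) via R1 from cover(i,b), edge(b,d)
round 4: derive cover(i,g) via R1 from cover(i,d), edge(d,g)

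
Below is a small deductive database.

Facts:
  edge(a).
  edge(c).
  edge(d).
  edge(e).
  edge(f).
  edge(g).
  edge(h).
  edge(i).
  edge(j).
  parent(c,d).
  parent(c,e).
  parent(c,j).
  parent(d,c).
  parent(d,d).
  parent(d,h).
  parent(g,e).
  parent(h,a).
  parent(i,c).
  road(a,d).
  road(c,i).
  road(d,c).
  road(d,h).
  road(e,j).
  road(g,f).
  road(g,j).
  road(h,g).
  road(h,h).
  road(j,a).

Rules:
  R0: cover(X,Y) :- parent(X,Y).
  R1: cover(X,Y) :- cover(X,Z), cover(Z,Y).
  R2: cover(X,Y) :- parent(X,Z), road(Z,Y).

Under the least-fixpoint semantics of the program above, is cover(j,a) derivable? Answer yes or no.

round 1: derive cover(c,d) via R0 from parent(c,d)
round 1: derive cover(c,e) via R0 from parent(c,e)
round 1: derive cover(c,j) via R0 from parent(c,j)
round 1: derive cover(d,c) via R0 from parent(d,c)
round 1: derive cover(d,d) via R0 from parent(d,d)
round 1: derive cover(d,h) via R0 from parent(d,h)
round 1: derive cover(g,e) via R0 from parent(g,e)
round 1: derive cover(h,a) via R0 from parent(h,a)
round 1: derive cover(i,c) via R0 from parent(i,c)
round 1: derive cover(c,a) via R2 from parent(c,j), road(j,a)
round 1: derive cover(c,c) via R2 from parent(c,d), road(d,c)
round 1: derive cover(c,h) via R2 from parent(c,d), road(d,h)
round 1: derive cover(d,g) via R2 from parent(d,h), road(h,g)
round 1: derive cover(d,i) via R2 from parent(d,c), road(c,i)
round 1: derive cover(g,j) via R2 from parent(g,e), road(e,j)
round 1: derive cover(h,d) via R2 from parent(h,a), road(a,d)
round 1: derive cover(i,i) via R2 from parent(i,c), road(c,i)
round 2: derive cover(c,g) via R1 from cover(c,d), cover(d,g)
round 2: derive cover(c,i) via R1 from cover(c,d), cover(d,i)
round 2: derive cover(d,a) via R1 from cover(d,c), cover(c,a)
round 2: derive cover(d,e) via R1 from cover(d,c), cover(c,e)
round 2: derive cover(d,j) via R1 from cover(d,c), cover(c,j)
round 2: derive cover(h,c) via R1 from cover(h,d), cover(d,c)
round 2: derive cover(h,g) via R1 from cover(h,d), cover(d,g)
round 2: derive cover(h,h) via R1 from cover(h,d), cover(d,h)
round 2: derive cover(h,i) via R1 from cover(h,d), cover(d,i)
round 2: derive cover(i,a) via R1 from cover(i,c), cover(c,a)
round 2: derive cover(i,d) via R1 from cover(i,c), cover(c,d)
round 2: derive cover(i,e) via R1 from cover(i,c), cover(c,e)
round 2: derive cover(i,h) via R1 from cover(i,c), cover(c,h)
round 2: derive cover(i,j) via R1 from cover(i,c), cover(c,j)
round 3: derive cover(h,e) via R1 from cover(h,c), cover(c,e)
round 3: derive cover(h,j) via R1 from cover(h,c), cover(c,j)
round 3: derive cover(i,g) via R1 from cover(i,c), cover(c,g)

no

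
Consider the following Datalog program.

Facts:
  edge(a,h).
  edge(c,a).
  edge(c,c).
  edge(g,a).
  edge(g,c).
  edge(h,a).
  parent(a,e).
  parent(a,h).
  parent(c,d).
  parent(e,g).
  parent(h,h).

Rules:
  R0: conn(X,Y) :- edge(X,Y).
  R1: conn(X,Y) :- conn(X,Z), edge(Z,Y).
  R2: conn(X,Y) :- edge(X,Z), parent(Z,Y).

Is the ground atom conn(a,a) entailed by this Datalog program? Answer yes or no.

round 1: derive conn(a,h) via R0 from edge(a,h)
round 1: derive conn(c,a) via R0 from edge(c,a)
round 1: derive conn(c,c) via R0 from edge(c,c)
round 1: derive conn(g,a) via R0 from edge(g,a)
round 1: derive conn(g,c) via R0 from edge(g,c)
round 1: derive conn(h,a) via R0 from edge(h,a)
round 1: derive conn(c,d) via R2 from edge(c,c), parent(c,d)
round 1: derive conn(c,e) via R2 from edge(c,a), parent(a,e)
round 1: derive conn(c,h) via R2 from edge(c,a), parent(a,h)
round 1: derive conn(g,d) via R2 from edge(g,c), parent(c,d)
round 1: derive conn(g,e) via R2 from edge(g,a), parent(a,e)
round 1: derive conn(g,h) via R2 from edge(g,a), parent(a,h)
round 1: derive conn(h,e) via R2 from edge(h,a), parent(a,e)
round 1: derive conn(h,h) via R2 from edge(h,a), parent(a,h)
round 2: derive conn(a,a) via R1 from conn(a,h), edge(h,a)

yes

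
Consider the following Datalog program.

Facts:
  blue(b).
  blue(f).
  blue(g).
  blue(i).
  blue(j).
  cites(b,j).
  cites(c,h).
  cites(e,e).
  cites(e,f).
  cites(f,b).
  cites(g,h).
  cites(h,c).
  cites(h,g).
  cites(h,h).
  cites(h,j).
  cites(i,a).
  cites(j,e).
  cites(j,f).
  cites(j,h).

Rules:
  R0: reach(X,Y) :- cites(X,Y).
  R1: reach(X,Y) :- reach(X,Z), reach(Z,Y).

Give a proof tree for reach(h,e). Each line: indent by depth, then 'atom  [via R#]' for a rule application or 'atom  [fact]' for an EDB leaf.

round 1: derive reach(b,j) via R0 from cites(b,j)
round 1: derive reach(c,h) via R0 from cites(c,h)
round 1: derive reach(e,e) via R0 from cites(e,e)
round 1: derive reach(e,f) via R0 from cites(e,f)
round 1: derive reach(f,b) via R0 from cites(f,b)
round 1: derive reach(g,h) via R0 from cites(g,h)
round 1: derive reach(h,c) via R0 from cites(h,c)
round 1: derive reach(h,g) via R0 from cites(h,g)
round 1: derive reach(h,h) via R0 from cites(h,h)
round 1: derive reach(h,j) via R0 from cites(h,j)
round 1: derive reach(i,a) via R0 from cites(i,a)
round 1: derive reach(j,e) via R0 from cites(j,e)
round 1: derive reach(j,f) via R0 from cites(j,f)
round 1: derive reach(j,h) via R0 from cites(j,h)
round 2: derive reach(b,e) via R1 from reach(b,j), reach(j,e)
round 2: derive reach(b,f) via R1 from reach(b,j), reach(j,f)
round 2: derive reach(b,h) via R1 from reach(b,j), reach(j,h)
round 2: derive reach(c,c) via R1 from reach(c,h), reach(h,c)
round 2: derive reach(c,g) via R1 from reach(c,h), reach(h,g)
round 2: derive reach(c,j) via R1 from reach(c,h), reach(h,j)
round 2: derive reach(e,b) via R1 from reach(e,f), reach(f,b)
round 2: derive reach(f,j) via R1 from reach(f,b), reach(b,j)
round 2: derive reach(g,c) via R1 from reach(g,h), reach(h,c)
round 2: derive reach(g,g) via R1 from reach(g,h), reach(h,g)
round 2: derive reach(g,j) via R1 from reach(g,h), reach(h,j)
round 2: derive reach(h,e) via R1 from reach(h,j), reach(j,e)
round 2: derive reach(h,f) via R1 from reach(h,j), reach(j,f)
round 2: derive reach(j,b) via R1 from reach(j,f), reach(f,b)
round 2: derive reach(j,c) via R1 from reach(j,h), reach(h,c)
round 2: derive reach(j,g) via R1 from reach(j,h), reach(h,g)
round 2: derive reach(j,j) via R1 from reach(j,h), reach(h,j)
round 3: derive reach(b,b) via R1 from reach(b,e), reach(e,b)
round 3: derive reach(b,c) via R1 from reach(b,h), reach(h,c)
round 3: derive reach(b,g) via R1 from reach(b,h), reach(h,g)
round 3: derive reach(c,b) via R1 from reach(c,j), reach(j,b)
round 3: derive reach(c,e) via R1 from reach(c,h), reach(h,e)
round 3: derive reach(c,f) via R1 from reach(c,h), reach(h,f)
round 3: derive reach(e,h) via R1 from reach(e,b), reach(b,h)
round 3: derive reach(e,j) via R1 from reach(e,b), reach(b,j)
round 3: derive reach(f,c) via R1 from reach(f,j), reach(j,c)
round 3: derive reach(f,e) via R1 from reach(f,b), reach(b,e)
round 3: derive reach(f,f) via R1 from reach(f,b), reach(b,f)
round 3: derive reach(f,g) via R1 from reach(f,j), reach(j,g)
round 3: derive reach(f,h) via R1 from reach(f,b), reach(b,h)
round 3: derive reach(g,b) via R1 from reach(g,j), reach(j,b)
round 3: derive reach(g,e) via R1 from reach(g,h), reach(h,e)
round 3: derive reach(g,f) via R1 from reach(g,h), reach(h,f)
round 3: derive reach(h,b) via R1 from reach(h,e), reach(e,b)
round 4: derive reach(e,c) via R1 from reach(e,b), reach(b,c)
round 4: derive reach(e,g) via R1 from reach(e,b), reach(b,g)

reach(h,e)  [via R1]
  reach(h,j)  [via R0]
    cites(h,j)  [fact]
  reach(j,e)  [via R0]
    cites(j,e)  [fact]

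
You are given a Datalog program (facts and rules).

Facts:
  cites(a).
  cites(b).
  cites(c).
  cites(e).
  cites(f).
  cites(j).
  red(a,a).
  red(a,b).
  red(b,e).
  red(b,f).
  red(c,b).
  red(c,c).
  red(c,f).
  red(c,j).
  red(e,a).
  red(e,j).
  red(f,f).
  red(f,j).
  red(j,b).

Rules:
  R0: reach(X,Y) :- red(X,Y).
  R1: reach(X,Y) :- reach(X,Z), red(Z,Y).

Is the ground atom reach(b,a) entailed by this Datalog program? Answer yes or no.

yes

round 1: derive reach(a,a) via R0 from red(a,a)
round 1: derive reach(a,b) via R0 from red(a,b)
round 1: derive reach(b,e) via R0 from red(b,e)
round 1: derive reach(b,f) via R0 from red(b,f)
round 1: derive reach(c,b) via R0 from red(c,b)
round 1: derive reach(c,c) via R0 from red(c,c)
round 1: derive reach(c,f) via R0 from red(c,f)
round 1: derive reach(c,j) via R0 from red(c,j)
round 1: derive reach(e,a) via R0 from red(e,a)
round 1: derive reach(e,j) via R0 from red(e,j)
round 1: derive reach(f,f) via R0 from red(f,f)
round 1: derive reach(f,j) via R0 from red(f,j)
round 1: derive reach(j,b) via R0 from red(j,b)
round 2: derive reach(a,e) via R1 from reach(a,b), red(b,e)
round 2: derive reach(a,f) via R1 from reach(a,b), red(b,f)
round 2: derive reach(b,a) via R1 from reach(b,e), red(e,a)
round 2: derive reach(b,j) via R1 from reach(b,e), red(e,j)
round 2: derive reach(c,e) via R1 from reach(c,b), red(b,e)
round 2: derive reach(e,b) via R1 from reach(e,a), red(a,b)
round 2: derive reach(f,b) via R1 from reach(f,j), red(j,b)
round 2: derive reach(j,e) via R1 from reach(j,b), red(b,e)
round 2: derive reach(j,f) via R1 from reach(j,b), red(b,f)
round 3: derive reach(a,j) via R1 from reach(a,e), red(e,j)
round 3: derive reach(b,b) via R1 from reach(b,a), red(a,b)
round 3: derive reach(c,a) via R1 from reach(c,e), red(e,a)
round 3: derive reach(e,e) via R1 from reach(e,b), red(b,e)
round 3: derive reach(e,f) via R1 from reach(e,b), red(b,f)
round 3: derive reach(f,e) via R1 from reach(f,b), red(b,e)
round 3: derive reach(j,a) via R1 from reach(j,e), red(e,a)
round 3: derive reach(j,j) via R1 from reach(j,e), red(e,j)
round 4: derive reach(f,a) via R1 from reach(f,e), red(e,a)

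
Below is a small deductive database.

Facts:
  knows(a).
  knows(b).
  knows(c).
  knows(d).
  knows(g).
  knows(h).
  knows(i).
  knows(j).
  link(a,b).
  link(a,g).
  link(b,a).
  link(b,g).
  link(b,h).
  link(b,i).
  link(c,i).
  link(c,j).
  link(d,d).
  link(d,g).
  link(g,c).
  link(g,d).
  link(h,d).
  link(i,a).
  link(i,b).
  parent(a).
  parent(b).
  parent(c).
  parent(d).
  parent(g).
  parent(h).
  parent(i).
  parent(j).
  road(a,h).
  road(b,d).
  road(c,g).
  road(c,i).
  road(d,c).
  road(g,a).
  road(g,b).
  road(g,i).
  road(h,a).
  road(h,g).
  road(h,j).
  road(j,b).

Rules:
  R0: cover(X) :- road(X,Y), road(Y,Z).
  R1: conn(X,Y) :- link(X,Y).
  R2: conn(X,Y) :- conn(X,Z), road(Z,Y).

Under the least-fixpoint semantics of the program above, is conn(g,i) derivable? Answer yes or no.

round 1: derive conn(a,b) via R1 from link(a,b)
round 1: derive conn(a,g) via R1 from link(a,g)
round 1: derive conn(b,a) via R1 from link(b,a)
round 1: derive conn(b,g) via R1 from link(b,g)
round 1: derive conn(b,h) via R1 from link(b,h)
round 1: derive conn(b,i) via R1 from link(b,i)
round 1: derive conn(c,i) via R1 from link(c,i)
round 1: derive conn(c,j) via R1 from link(c,j)
round 1: derive conn(d,d) via R1 from link(d,d)
round 1: derive conn(d,g) via R1 from link(d,g)
round 1: derive conn(g,c) via R1 from link(g,c)
round 1: derive conn(g,d) via R1 from link(g,d)
round 1: derive conn(h,d) via R1 from link(h,d)
round 1: derive conn(i,a) via R1 from link(i,a)
round 1: derive conn(i,b) via R1 from link(i,b)
round 2: derive conn(a,a) via R2 from conn(a,g), road(g,a)
round 2: derive conn(a,d) via R2 from conn(a,b), road(b,d)
round 2: derive conn(a,i) via R2 from conn(a,g), road(g,i)
round 2: derive conn(b,b) via R2 from conn(b,g), road(g,b)
round 2: derive conn(b,j) via R2 from conn(b,h), road(h,j)
round 2: derive conn(c,b) via R2 from conn(c,j), road(j,b)
round 2: derive conn(d,a) via R2 from conn(d,g), road(g,a)
round 2: derive conn(d,b) via R2 from conn(d,g), road(g,b)
round 2: derive conn(d,c) via R2 from conn(d,d), road(d,c)
round 2: derive conn(d,i) via R2 from conn(d,g), road(g,i)
round 2: derive conn(g,g) via R2 from conn(g,c), road(c,g)
round 2: derive conn(g,i) via R2 from conn(g,c), road(c,i)
round 2: derive conn(h,c) via R2 from conn(h,d), road(d,c)
round 2: derive conn(i,d) via R2 from conn(i,b), road(b,d)
round 2: derive conn(i,h) via R2 from conn(i,a), road(a,h)
round 3: derive conn(a,c) via R2 from conn(a,d), road(d,c)
round 3: derive conn(a,h) via R2 from conn(a,a), road(a,h)
round 3: derive conn(b,d) via R2 from conn(b,b), road(b,d)
round 3: derive conn(c,d) via R2 from conn(c,b), road(b,d)
round 3: derive conn(d,h) via R2 from conn(d,a), road(a,h)
round 3: derive conn(g,a) via R2 from conn(g,g), road(g,a)
round 3: derive conn(g,b) via R2 from conn(g,g), road(g,b)
round 3: derive conn(h,g) via R2 from conn(h,c), road(c,g)
round 3: derive conn(h,i) via R2 from conn(h,c), road(c,i)
round 3: derive conn(i,c) via R2 from conn(i,d), road(d,c)
round 3: derive conn(i,g) via R2 from conn(i,h), road(h,g)
round 3: derive conn(i,j) via R2 from conn(i,h), road(h,j)
round 4: derive conn(a,j) via R2 from conn(a,h), road(h,j)
round 4: derive conn(b,c) via R2 from conn(b,d), road(d,c)
round 4: derive conn(c,c) via R2 from conn(c,d), road(d,c)
round 4: derive conn(d,j) via R2 from conn(d,h), road(h,j)
round 4: derive conn(g,h) via R2 from conn(g,a), road(a,h)
round 4: derive conn(h,a) via R2 from conn(h,g), road(g,a)
round 4: derive conn(h,b) via R2 from conn(h,g), road(g,b)
round 4: derive conn(i,i) via R2 from conn(i,c), road(c,i)
round 5: derive conn(c,g) via R2 from conn(c,c), road(c,g)
round 5: derive conn(g,j) via R2 from conn(g,h), road(h,j)
round 5: derive conn(h,h) via R2 from conn(h,a), road(a,h)
round 6: derive conn(c,a) via R2 from conn(c,g), road(g,a)
round 6: derive conn(h,j) via R2 from conn(h,h), road(h,j)
round 7: derive conn(c,h) via R2 from conn(c,a), road(a,h)

yes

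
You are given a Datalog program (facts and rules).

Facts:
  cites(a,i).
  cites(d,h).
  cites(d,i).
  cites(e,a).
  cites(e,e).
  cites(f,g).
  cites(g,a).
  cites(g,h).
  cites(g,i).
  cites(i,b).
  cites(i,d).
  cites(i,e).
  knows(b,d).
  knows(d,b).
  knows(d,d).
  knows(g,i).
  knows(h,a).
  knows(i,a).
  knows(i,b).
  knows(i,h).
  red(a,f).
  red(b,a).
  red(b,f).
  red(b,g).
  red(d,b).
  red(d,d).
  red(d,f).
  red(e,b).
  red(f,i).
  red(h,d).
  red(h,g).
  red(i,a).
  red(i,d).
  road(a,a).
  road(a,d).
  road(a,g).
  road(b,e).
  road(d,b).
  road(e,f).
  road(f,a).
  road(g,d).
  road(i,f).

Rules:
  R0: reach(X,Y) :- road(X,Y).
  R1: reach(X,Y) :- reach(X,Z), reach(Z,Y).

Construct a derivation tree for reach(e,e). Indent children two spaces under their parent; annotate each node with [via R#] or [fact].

round 1: derive reach(a,a) via R0 from road(a,a)
round 1: derive reach(a,d) via R0 from road(a,d)
round 1: derive reach(a,g) via R0 from road(a,g)
round 1: derive reach(b,e) via R0 from road(b,e)
round 1: derive reach(d,b) via R0 from road(d,b)
round 1: derive reach(e,f) via R0 from road(e,f)
round 1: derive reach(f,a) via R0 from road(f,a)
round 1: derive reach(g,d) via R0 from road(g,d)
round 1: derive reach(i,f) via R0 from road(i,f)
round 2: derive reach(a,b) via R1 from reach(a,d), reach(d,b)
round 2: derive reach(b,f) via R1 from reach(b,e), reach(e,f)
round 2: derive reach(d,e) via R1 from reach(d,b), reach(b,e)
round 2: derive reach(e,a) via R1 from reach(e,f), reach(f,a)
round 2: derive reach(f,d) via R1 from reach(f,a), reach(a,d)
round 2: derive reach(f,g) via R1 from reach(f,a), reach(a,g)
round 2: derive reach(g,b) via R1 from reach(g,d), reach(d,b)
round 2: derive reach(i,a) via R1 from reach(i,f), reach(f,a)
round 3: derive reach(a,e) via R1 from reach(a,b), reach(b,e)
round 3: derive reach(a,f) via R1 from reach(a,b), reach(b,f)
round 3: derive reach(b,a) via R1 from reach(b,e), reach(e,a)
round 3: derive reach(b,d) via R1 from reach(b,f), reach(f,d)
round 3: derive reach(b,g) via R1 from reach(b,f), reach(f,g)
round 3: derive reach(d,a) via R1 from reach(d,e), reach(e,a)
round 3: derive reach(d,f) via R1 from reach(d,b), reach(b,f)
round 3: derive reach(e,b) via R1 from reach(e,a), reach(a,b)
round 3: derive reach(e,d) via R1 from reach(e,a), reach(a,d)
round 3: derive reach(e,g) via R1 from reach(e,a), reach(a,g)
round 3: derive reach(f,b) via R1 from reach(f,a), reach(a,b)
round 3: derive reach(f,e) via R1 from reach(f,d), reach(d,e)
round 3: derive reach(g,e) via R1 from reach(g,b), reach(b,e)
round 3: derive reach(g,f) via R1 from reach(g,b), reach(b,f)
round 3: derive reach(i,b) via R1 from reach(i,a), reach(a,b)
round 3: derive reach(i,d) via R1 from reach(i,a), reach(a,d)
round 3: derive reach(i,g) via R1 from reach(i,a), reach(a,g)
round 4: derive reach(b,b) via R1 from reach(b,a), reach(a,b)
round 4: derive reach(d,d) via R1 from reach(d,a), reach(a,d)
round 4: derive reach(d,g) via R1 from reach(d,a), reach(a,g)
round 4: derive reach(e,e) via R1 from reach(e,a), reach(a,e)
round 4: derive reach(f,f) via R1 from reach(f,a), reach(a,f)
round 4: derive reach(g,a) via R1 from reach(g,b), reach(b,a)
round 4: derive reach(g,g) via R1 from reach(g,b), reach(b,g)
round 4: derive reach(i,e) via R1 from reach(i,a), reach(a,e)

reach(e,e)  [via R1]
  reach(e,a)  [via R1]
    reach(e,f)  [via R0]
      road(e,f)  [fact]
    reach(f,a)  [via R0]
      road(f,a)  [fact]
  reach(a,e)  [via R1]
    reach(a,b)  [via R1]
      reach(a,d)  [via R0]
        road(a,d)  [fact]
      reach(d,b)  [via R0]
        road(d,b)  [fact]
    reach(b,e)  [via R0]
      road(b,e)  [fact]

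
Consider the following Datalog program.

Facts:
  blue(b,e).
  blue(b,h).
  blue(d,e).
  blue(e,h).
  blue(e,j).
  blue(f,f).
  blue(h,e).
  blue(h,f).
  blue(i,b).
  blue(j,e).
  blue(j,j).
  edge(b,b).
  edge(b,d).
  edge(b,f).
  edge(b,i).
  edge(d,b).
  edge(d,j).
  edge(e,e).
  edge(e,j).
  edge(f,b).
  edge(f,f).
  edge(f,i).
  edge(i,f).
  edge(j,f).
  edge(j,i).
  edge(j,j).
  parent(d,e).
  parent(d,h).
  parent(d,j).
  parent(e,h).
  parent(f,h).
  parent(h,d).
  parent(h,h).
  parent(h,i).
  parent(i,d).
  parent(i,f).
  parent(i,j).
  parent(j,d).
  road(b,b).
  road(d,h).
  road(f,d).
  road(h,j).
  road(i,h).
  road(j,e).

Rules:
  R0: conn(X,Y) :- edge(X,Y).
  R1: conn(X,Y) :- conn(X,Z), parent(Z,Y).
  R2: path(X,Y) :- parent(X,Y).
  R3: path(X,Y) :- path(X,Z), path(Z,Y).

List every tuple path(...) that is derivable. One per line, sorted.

path(d,d)
path(d,e)
path(d,f)
path(d,h)
path(d,i)
path(d,j)
path(e,d)
path(e,e)
path(e,f)
path(e,h)
path(e,i)
path(e,j)
path(f,d)
path(f,e)
path(f,f)
path(f,h)
path(f,i)
path(f,j)
path(h,d)
path(h,e)
path(h,f)
path(h,h)
path(h,i)
path(h,j)
path(i,d)
path(i,e)
path(i,f)
path(i,h)
path(i,i)
path(i,j)
path(j,d)
path(j,e)
path(j,f)
path(j,h)
path(j,i)
path(j,j)

round 1: derive path(d,e) via R2 from parent(d,e)
round 1: derive path(d,h) via R2 from parent(d,h)
round 1: derive path(d,j) via R2 from parent(d,j)
round 1: derive path(e,h) via R2 from parent(e,h)
round 1: derive path(f,h) via R2 from parent(f,h)
round 1: derive path(h,d) via R2 from parent(h,d)
round 1: derive path(h,h) via R2 from parent(h,h)
round 1: derive path(h,i) via R2 from parent(h,i)
round 1: derive path(i,d) via R2 from parent(i,d)
round 1: derive path(i,f) via R2 from parent(i,f)
round 1: derive path(i,j) via R2 from parent(i,j)
round 1: derive path(j,d) via R2 from parent(j,d)
round 2: derive path(d,d) via R3 from path(d,h), path(h,d)
round 2: derive path(d,i) via R3 from path(d,h), path(h,i)
round 2: derive path(e,d) via R3 from path(e,h), path(h,d)
round 2: derive path(e,i) via R3 from path(e,h), path(h,i)
round 2: derive path(f,d) via R3 from path(f,h), path(h,d)
round 2: derive path(f,i) via R3 from path(f,h), path(h,i)
round 2: derive path(h,e) via R3 from path(h,d), path(d,e)
round 2: derive path(h,f) via R3 from path(h,i), path(i,f)
round 2: derive path(h,j) via R3 from path(h,d), path(d,j)
round 2: derive path(i,e) via R3 from path(i,d), path(d,e)
round 2: derive path(i,h) via R3 from path(i,d), path(d,h)
round 2: derive path(j,e) via R3 from path(j,d), path(d,e)
round 2: derive path(j,h) via R3 from path(j,d), path(d,h)
round 2: derive path(j,j) via R3 from path(j,d), path(d,j)
round 3: derive path(d,f) via R3 from path(d,h), path(h,f)
round 3: derive path(e,e) via R3 from path(e,d), path(d,e)
round 3: derive path(e,f) via R3 from path(e,h), path(h,f)
round 3: derive path(e,j) via R3 from path(e,d), path(d,j)
round 3: derive path(f,e) via R3 from path(f,d), path(d,e)
round 3: derive path(f,f) via R3 from path(f,h), path(h,f)
round 3: derive path(f,j) via R3 from path(f,d), path(d,j)
round 3: derive path(i,i) via R3 from path(i,d), path(d,i)
round 3: derive path(j,f) via R3 from path(j,h), path(h,f)
round 3: derive path(j,i) via R3 from path(j,d), path(d,i)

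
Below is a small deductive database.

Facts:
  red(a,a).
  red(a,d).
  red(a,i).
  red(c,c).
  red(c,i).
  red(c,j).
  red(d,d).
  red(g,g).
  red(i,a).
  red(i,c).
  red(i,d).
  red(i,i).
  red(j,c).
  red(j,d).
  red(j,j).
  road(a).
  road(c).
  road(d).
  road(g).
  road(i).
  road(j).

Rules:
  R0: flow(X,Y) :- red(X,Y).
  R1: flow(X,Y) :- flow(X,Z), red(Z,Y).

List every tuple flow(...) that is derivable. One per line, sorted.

round 1: derive flow(a,a) via R0 from red(a,a)
round 1: derive flow(a,d) via R0 from red(a,d)
round 1: derive flow(a,i) via R0 from red(a,i)
round 1: derive flow(c,c) via R0 from red(c,c)
round 1: derive flow(c,i) via R0 from red(c,i)
round 1: derive flow(c,j) via R0 from red(c,j)
round 1: derive flow(d,d) via R0 from red(d,d)
round 1: derive flow(g,g) via R0 from red(g,g)
round 1: derive flow(i,a) via R0 from red(i,a)
round 1: derive flow(i,c) via R0 from red(i,c)
round 1: derive flow(i,d) via R0 from red(i,d)
round 1: derive flow(i,i) via R0 from red(i,i)
round 1: derive flow(j,c) via R0 from red(j,c)
round 1: derive flow(j,d) via R0 from red(j,d)
round 1: derive flow(j,j) via R0 from red(j,j)
round 2: derive flow(a,c) via R1 from flow(a,i), red(i,c)
round 2: derive flow(c,a) via R1 from flow(c,i), red(i,a)
round 2: derive flow(c,d) via R1 from flow(c,i), red(i,d)
round 2: derive flow(i,j) via R1 from flow(i,c), red(c,j)
round 2: derive flow(j,i) via R1 from flow(j,c), red(c,i)
round 3: derive flow(a,j) via R1 from flow(a,c), red(c,j)
round 3: derive flow(j,a) via R1 from flow(j,i), red(i,a)

flow(a,a)
flow(a,c)
flow(a,d)
flow(a,i)
flow(a,j)
flow(c,a)
flow(c,c)
flow(c,d)
flow(c,i)
flow(c,j)
flow(d,d)
flow(g,g)
flow(i,a)
flow(i,c)
flow(i,d)
flow(i,i)
flow(i,j)
flow(j,a)
flow(j,c)
flow(j,d)
flow(j,i)
flow(j,j)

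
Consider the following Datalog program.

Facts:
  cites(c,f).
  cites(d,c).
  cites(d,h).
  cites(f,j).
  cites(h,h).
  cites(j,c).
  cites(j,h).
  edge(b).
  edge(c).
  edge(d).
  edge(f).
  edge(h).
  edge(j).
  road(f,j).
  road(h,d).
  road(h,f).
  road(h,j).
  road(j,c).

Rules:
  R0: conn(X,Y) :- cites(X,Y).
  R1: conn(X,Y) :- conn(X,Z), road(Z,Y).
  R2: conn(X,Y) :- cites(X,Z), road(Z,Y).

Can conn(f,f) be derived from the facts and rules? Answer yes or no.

no

round 1: derive conn(c,f) via R0 from cites(c,f)
round 1: derive conn(d,c) via R0 from cites(d,c)
round 1: derive conn(d,h) via R0 from cites(d,h)
round 1: derive conn(f,j) via R0 from cites(f,j)
round 1: derive conn(h,h) via R0 from cites(h,h)
round 1: derive conn(j,c) via R0 from cites(j,c)
round 1: derive conn(j,h) via R0 from cites(j,h)
round 1: derive conn(c,j) via R2 from cites(c,f), road(f,j)
round 1: derive conn(d,d) via R2 from cites(d,h), road(h,d)
round 1: derive conn(d,f) via R2 from cites(d,h), road(h,f)
round 1: derive conn(d,j) via R2 from cites(d,h), road(h,j)
round 1: derive conn(f,c) via R2 from cites(f,j), road(j,c)
round 1: derive conn(h,d) via R2 from cites(h,h), road(h,d)
round 1: derive conn(h,f) via R2 from cites(h,h), road(h,f)
round 1: derive conn(h,j) via R2 from cites(h,h), road(h,j)
round 1: derive conn(j,d) via R2 from cites(j,h), road(h,d)
round 1: derive conn(j,f) via R2 from cites(j,h), road(h,f)
round 1: derive conn(j,j) via R2 from cites(j,h), road(h,j)
round 2: derive conn(c,c) via R1 from conn(c,j), road(j,c)
round 2: derive conn(h,c) via R1 from conn(h,j), road(j,c)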